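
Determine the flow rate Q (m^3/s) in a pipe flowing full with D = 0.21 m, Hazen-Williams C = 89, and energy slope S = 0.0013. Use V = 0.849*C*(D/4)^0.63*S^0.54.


For a full circular pipe, R = D/4 = 0.21/4 = 0.0525 m.
V = 0.849 * 89 * 0.0525^0.63 * 0.0013^0.54
  = 0.849 * 89 * 0.156207 * 0.027639
  = 0.3262 m/s.
Pipe area A = pi*D^2/4 = pi*0.21^2/4 = 0.0346 m^2.
Q = A * V = 0.0346 * 0.3262 = 0.0113 m^3/s.

0.0113


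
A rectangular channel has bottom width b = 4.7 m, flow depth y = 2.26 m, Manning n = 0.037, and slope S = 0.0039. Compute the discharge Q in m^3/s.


For a rectangular channel, the cross-sectional area A = b * y = 4.7 * 2.26 = 10.62 m^2.
The wetted perimeter P = b + 2y = 4.7 + 2*2.26 = 9.22 m.
Hydraulic radius R = A/P = 10.62/9.22 = 1.1521 m.
Velocity V = (1/n)*R^(2/3)*S^(1/2) = (1/0.037)*1.1521^(2/3)*0.0039^(1/2) = 1.8549 m/s.
Discharge Q = A * V = 10.62 * 1.8549 = 19.702 m^3/s.

19.702


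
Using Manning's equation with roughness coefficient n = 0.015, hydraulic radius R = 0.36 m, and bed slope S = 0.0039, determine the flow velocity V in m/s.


Manning's equation gives V = (1/n) * R^(2/3) * S^(1/2).
First, compute R^(2/3) = 0.36^(2/3) = 0.5061.
Next, S^(1/2) = 0.0039^(1/2) = 0.06245.
Then 1/n = 1/0.015 = 66.67.
V = 66.67 * 0.5061 * 0.06245 = 2.1069 m/s.

2.1069


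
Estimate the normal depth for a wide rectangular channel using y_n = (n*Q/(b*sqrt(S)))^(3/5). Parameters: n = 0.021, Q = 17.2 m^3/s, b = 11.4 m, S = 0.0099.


We use the wide-channel approximation y_n = (n*Q/(b*sqrt(S)))^(3/5).
sqrt(S) = sqrt(0.0099) = 0.099499.
Numerator: n*Q = 0.021 * 17.2 = 0.3612.
Denominator: b*sqrt(S) = 11.4 * 0.099499 = 1.134289.
arg = 0.3184.
y_n = 0.3184^(3/5) = 0.5033 m.

0.5033


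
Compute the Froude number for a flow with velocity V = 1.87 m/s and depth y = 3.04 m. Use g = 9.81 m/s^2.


The Froude number is defined as Fr = V / sqrt(g*y).
g*y = 9.81 * 3.04 = 29.8224.
sqrt(g*y) = sqrt(29.8224) = 5.461.
Fr = 1.87 / 5.461 = 0.3424.

0.3424


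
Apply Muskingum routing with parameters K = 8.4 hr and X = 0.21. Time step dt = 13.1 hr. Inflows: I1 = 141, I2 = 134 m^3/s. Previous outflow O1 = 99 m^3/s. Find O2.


Muskingum coefficients:
denom = 2*K*(1-X) + dt = 2*8.4*(1-0.21) + 13.1 = 26.372.
C0 = (dt - 2*K*X)/denom = (13.1 - 2*8.4*0.21)/26.372 = 0.363.
C1 = (dt + 2*K*X)/denom = (13.1 + 2*8.4*0.21)/26.372 = 0.6305.
C2 = (2*K*(1-X) - dt)/denom = 0.0065.
O2 = C0*I2 + C1*I1 + C2*O1
   = 0.363*134 + 0.6305*141 + 0.0065*99
   = 138.19 m^3/s.

138.19


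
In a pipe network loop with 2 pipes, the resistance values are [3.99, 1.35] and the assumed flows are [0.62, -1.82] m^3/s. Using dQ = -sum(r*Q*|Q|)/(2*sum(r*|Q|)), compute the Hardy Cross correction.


Numerator terms (r*Q*|Q|): 3.99*0.62*|0.62| = 1.5338; 1.35*-1.82*|-1.82| = -4.4717.
Sum of numerator = -2.938.
Denominator terms (r*|Q|): 3.99*|0.62| = 2.4738; 1.35*|-1.82| = 2.457.
2 * sum of denominator = 2 * 4.9308 = 9.8616.
dQ = --2.938 / 9.8616 = 0.2979 m^3/s.

0.2979


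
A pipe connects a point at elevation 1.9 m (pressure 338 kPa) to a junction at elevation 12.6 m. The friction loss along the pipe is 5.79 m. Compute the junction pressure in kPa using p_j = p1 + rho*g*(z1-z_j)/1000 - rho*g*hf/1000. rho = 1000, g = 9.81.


Junction pressure: p_j = p1 + rho*g*(z1 - z_j)/1000 - rho*g*hf/1000.
Elevation term = 1000*9.81*(1.9 - 12.6)/1000 = -104.967 kPa.
Friction term = 1000*9.81*5.79/1000 = 56.8 kPa.
p_j = 338 + -104.967 - 56.8 = 176.23 kPa.

176.23


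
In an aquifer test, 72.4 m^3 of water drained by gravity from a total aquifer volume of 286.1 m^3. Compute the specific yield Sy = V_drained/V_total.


Specific yield Sy = Volume drained / Total volume.
Sy = 72.4 / 286.1
   = 0.2531.

0.2531


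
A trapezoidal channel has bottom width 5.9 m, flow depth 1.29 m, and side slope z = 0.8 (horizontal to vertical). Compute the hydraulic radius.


For a trapezoidal section with side slope z:
A = (b + z*y)*y = (5.9 + 0.8*1.29)*1.29 = 8.942 m^2.
P = b + 2*y*sqrt(1 + z^2) = 5.9 + 2*1.29*sqrt(1 + 0.8^2) = 9.204 m.
R = A/P = 8.942 / 9.204 = 0.9716 m.

0.9716


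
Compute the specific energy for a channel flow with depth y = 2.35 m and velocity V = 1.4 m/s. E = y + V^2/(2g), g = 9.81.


Specific energy E = y + V^2/(2g).
Velocity head = V^2/(2g) = 1.4^2 / (2*9.81) = 1.96 / 19.62 = 0.0999 m.
E = 2.35 + 0.0999 = 2.4499 m.

2.4499


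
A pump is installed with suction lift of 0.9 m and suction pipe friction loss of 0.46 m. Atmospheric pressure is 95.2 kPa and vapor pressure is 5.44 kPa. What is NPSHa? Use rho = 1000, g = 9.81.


NPSHa = p_atm/(rho*g) - z_s - hf_s - p_vap/(rho*g).
p_atm/(rho*g) = 95.2*1000 / (1000*9.81) = 9.704 m.
p_vap/(rho*g) = 5.44*1000 / (1000*9.81) = 0.555 m.
NPSHa = 9.704 - 0.9 - 0.46 - 0.555
      = 7.79 m.

7.79


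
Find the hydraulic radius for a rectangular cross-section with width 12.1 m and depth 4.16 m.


For a rectangular section:
Flow area A = b * y = 12.1 * 4.16 = 50.34 m^2.
Wetted perimeter P = b + 2y = 12.1 + 2*4.16 = 20.42 m.
Hydraulic radius R = A/P = 50.34 / 20.42 = 2.465 m.

2.465


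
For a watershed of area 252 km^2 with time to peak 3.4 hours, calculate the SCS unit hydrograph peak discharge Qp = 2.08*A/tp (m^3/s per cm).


SCS formula: Qp = 2.08 * A / tp.
Qp = 2.08 * 252 / 3.4
   = 524.16 / 3.4
   = 154.16 m^3/s per cm.

154.16


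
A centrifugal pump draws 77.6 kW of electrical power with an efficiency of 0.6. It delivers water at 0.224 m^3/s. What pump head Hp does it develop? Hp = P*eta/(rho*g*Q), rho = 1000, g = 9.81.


Pump head formula: Hp = P * eta / (rho * g * Q).
Numerator: P * eta = 77.6 * 1000 * 0.6 = 46560.0 W.
Denominator: rho * g * Q = 1000 * 9.81 * 0.224 = 2197.44.
Hp = 46560.0 / 2197.44 = 21.19 m.

21.19


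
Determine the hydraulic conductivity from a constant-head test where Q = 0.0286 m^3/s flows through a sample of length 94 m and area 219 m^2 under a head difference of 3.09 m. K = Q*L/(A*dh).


From K = Q*L / (A*dh):
Numerator: Q*L = 0.0286 * 94 = 2.6884.
Denominator: A*dh = 219 * 3.09 = 676.71.
K = 2.6884 / 676.71 = 0.003973 m/s.

0.003973


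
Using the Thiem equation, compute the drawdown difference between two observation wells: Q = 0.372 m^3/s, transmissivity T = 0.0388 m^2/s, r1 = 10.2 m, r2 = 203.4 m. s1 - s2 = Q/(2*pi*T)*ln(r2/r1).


Thiem equation: s1 - s2 = Q/(2*pi*T) * ln(r2/r1).
ln(r2/r1) = ln(203.4/10.2) = 2.9928.
Q/(2*pi*T) = 0.372 / (2*pi*0.0388) = 0.372 / 0.2438 = 1.5259.
s1 - s2 = 1.5259 * 2.9928 = 4.5667 m.

4.5667


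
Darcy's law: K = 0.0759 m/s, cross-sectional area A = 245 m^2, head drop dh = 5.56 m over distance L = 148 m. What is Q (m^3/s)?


Darcy's law: Q = K * A * i, where i = dh/L.
Hydraulic gradient i = 5.56 / 148 = 0.037568.
Q = 0.0759 * 245 * 0.037568
  = 0.6986 m^3/s.

0.6986


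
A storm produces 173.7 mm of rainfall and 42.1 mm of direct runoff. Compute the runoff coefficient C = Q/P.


The runoff coefficient C = runoff depth / rainfall depth.
C = 42.1 / 173.7
  = 0.2424.

0.2424


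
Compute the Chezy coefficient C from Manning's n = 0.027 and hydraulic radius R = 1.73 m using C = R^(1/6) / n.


The Chezy coefficient relates to Manning's n through C = R^(1/6) / n.
R^(1/6) = 1.73^(1/6) = 1.095656.
C = 1.095656 / 0.027 = 40.58 m^(1/2)/s.

40.58


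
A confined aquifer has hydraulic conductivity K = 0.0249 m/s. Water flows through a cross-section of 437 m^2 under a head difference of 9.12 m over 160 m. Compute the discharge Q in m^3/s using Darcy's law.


Darcy's law: Q = K * A * i, where i = dh/L.
Hydraulic gradient i = 9.12 / 160 = 0.057.
Q = 0.0249 * 437 * 0.057
  = 0.6202 m^3/s.

0.6202


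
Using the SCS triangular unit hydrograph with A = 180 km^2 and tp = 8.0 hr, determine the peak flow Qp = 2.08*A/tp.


SCS formula: Qp = 2.08 * A / tp.
Qp = 2.08 * 180 / 8.0
   = 374.4 / 8.0
   = 46.8 m^3/s per cm.

46.8


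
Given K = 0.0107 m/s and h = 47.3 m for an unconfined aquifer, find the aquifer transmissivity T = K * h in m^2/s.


Transmissivity is defined as T = K * h.
T = 0.0107 * 47.3
  = 0.5061 m^2/s.

0.5061


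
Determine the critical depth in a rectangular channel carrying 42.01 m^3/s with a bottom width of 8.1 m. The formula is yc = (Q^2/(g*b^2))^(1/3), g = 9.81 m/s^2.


Using yc = (Q^2 / (g * b^2))^(1/3):
Q^2 = 42.01^2 = 1764.84.
g * b^2 = 9.81 * 8.1^2 = 9.81 * 65.61 = 643.63.
Q^2 / (g*b^2) = 1764.84 / 643.63 = 2.742.
yc = 2.742^(1/3) = 1.3997 m.

1.3997


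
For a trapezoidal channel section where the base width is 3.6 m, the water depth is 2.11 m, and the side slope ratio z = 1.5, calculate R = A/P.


For a trapezoidal section with side slope z:
A = (b + z*y)*y = (3.6 + 1.5*2.11)*2.11 = 14.274 m^2.
P = b + 2*y*sqrt(1 + z^2) = 3.6 + 2*2.11*sqrt(1 + 1.5^2) = 11.208 m.
R = A/P = 14.274 / 11.208 = 1.2736 m.

1.2736


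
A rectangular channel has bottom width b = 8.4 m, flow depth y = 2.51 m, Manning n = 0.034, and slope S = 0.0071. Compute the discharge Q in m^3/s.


For a rectangular channel, the cross-sectional area A = b * y = 8.4 * 2.51 = 21.08 m^2.
The wetted perimeter P = b + 2y = 8.4 + 2*2.51 = 13.42 m.
Hydraulic radius R = A/P = 21.08/13.42 = 1.5711 m.
Velocity V = (1/n)*R^(2/3)*S^(1/2) = (1/0.034)*1.5711^(2/3)*0.0071^(1/2) = 3.3493 m/s.
Discharge Q = A * V = 21.08 * 3.3493 = 70.616 m^3/s.

70.616


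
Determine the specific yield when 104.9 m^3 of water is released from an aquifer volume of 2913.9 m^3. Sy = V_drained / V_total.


Specific yield Sy = Volume drained / Total volume.
Sy = 104.9 / 2913.9
   = 0.036.

0.036


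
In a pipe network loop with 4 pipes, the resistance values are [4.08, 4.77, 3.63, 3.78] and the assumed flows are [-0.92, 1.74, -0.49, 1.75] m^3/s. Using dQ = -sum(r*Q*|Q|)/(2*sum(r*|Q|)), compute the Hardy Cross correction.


Numerator terms (r*Q*|Q|): 4.08*-0.92*|-0.92| = -3.4533; 4.77*1.74*|1.74| = 14.4417; 3.63*-0.49*|-0.49| = -0.8716; 3.78*1.75*|1.75| = 11.5762.
Sum of numerator = 21.693.
Denominator terms (r*|Q|): 4.08*|-0.92| = 3.7536; 4.77*|1.74| = 8.2998; 3.63*|-0.49| = 1.7787; 3.78*|1.75| = 6.615.
2 * sum of denominator = 2 * 20.4471 = 40.8942.
dQ = -21.693 / 40.8942 = -0.5305 m^3/s.

-0.5305


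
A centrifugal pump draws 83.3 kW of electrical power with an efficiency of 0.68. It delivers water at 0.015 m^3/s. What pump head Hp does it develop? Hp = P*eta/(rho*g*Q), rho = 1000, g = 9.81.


Pump head formula: Hp = P * eta / (rho * g * Q).
Numerator: P * eta = 83.3 * 1000 * 0.68 = 56644.0 W.
Denominator: rho * g * Q = 1000 * 9.81 * 0.015 = 147.15.
Hp = 56644.0 / 147.15 = 384.94 m.

384.94


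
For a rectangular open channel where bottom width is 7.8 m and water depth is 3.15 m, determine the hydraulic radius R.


For a rectangular section:
Flow area A = b * y = 7.8 * 3.15 = 24.57 m^2.
Wetted perimeter P = b + 2y = 7.8 + 2*3.15 = 14.1 m.
Hydraulic radius R = A/P = 24.57 / 14.1 = 1.7426 m.

1.7426


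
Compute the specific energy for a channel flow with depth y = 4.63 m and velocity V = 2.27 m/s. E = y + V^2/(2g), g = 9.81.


Specific energy E = y + V^2/(2g).
Velocity head = V^2/(2g) = 2.27^2 / (2*9.81) = 5.1529 / 19.62 = 0.2626 m.
E = 4.63 + 0.2626 = 4.8926 m.

4.8926


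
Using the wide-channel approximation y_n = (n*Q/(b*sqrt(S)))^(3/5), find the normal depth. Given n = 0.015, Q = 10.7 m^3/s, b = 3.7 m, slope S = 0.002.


We use the wide-channel approximation y_n = (n*Q/(b*sqrt(S)))^(3/5).
sqrt(S) = sqrt(0.002) = 0.044721.
Numerator: n*Q = 0.015 * 10.7 = 0.1605.
Denominator: b*sqrt(S) = 3.7 * 0.044721 = 0.165468.
arg = 0.97.
y_n = 0.97^(3/5) = 0.9819 m.

0.9819


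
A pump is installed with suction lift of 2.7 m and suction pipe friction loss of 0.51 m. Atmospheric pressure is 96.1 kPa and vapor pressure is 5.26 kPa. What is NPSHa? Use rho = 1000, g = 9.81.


NPSHa = p_atm/(rho*g) - z_s - hf_s - p_vap/(rho*g).
p_atm/(rho*g) = 96.1*1000 / (1000*9.81) = 9.796 m.
p_vap/(rho*g) = 5.26*1000 / (1000*9.81) = 0.536 m.
NPSHa = 9.796 - 2.7 - 0.51 - 0.536
      = 6.05 m.

6.05


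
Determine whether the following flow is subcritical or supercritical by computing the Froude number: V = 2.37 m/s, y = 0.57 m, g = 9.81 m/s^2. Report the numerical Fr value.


The Froude number is defined as Fr = V / sqrt(g*y).
g*y = 9.81 * 0.57 = 5.5917.
sqrt(g*y) = sqrt(5.5917) = 2.3647.
Fr = 2.37 / 2.3647 = 1.0023.
Since Fr > 1, the flow is supercritical.

1.0023


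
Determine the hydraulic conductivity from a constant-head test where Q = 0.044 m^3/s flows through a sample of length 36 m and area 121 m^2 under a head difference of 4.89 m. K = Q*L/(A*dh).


From K = Q*L / (A*dh):
Numerator: Q*L = 0.044 * 36 = 1.584.
Denominator: A*dh = 121 * 4.89 = 591.69.
K = 1.584 / 591.69 = 0.002677 m/s.

0.002677


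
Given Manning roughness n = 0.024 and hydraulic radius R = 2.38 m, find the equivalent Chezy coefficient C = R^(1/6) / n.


The Chezy coefficient relates to Manning's n through C = R^(1/6) / n.
R^(1/6) = 2.38^(1/6) = 1.155481.
C = 1.155481 / 0.024 = 48.15 m^(1/2)/s.

48.15


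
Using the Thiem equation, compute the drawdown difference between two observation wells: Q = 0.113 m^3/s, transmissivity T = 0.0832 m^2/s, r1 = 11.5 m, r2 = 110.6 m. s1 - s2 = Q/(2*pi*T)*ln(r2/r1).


Thiem equation: s1 - s2 = Q/(2*pi*T) * ln(r2/r1).
ln(r2/r1) = ln(110.6/11.5) = 2.2636.
Q/(2*pi*T) = 0.113 / (2*pi*0.0832) = 0.113 / 0.5228 = 0.2162.
s1 - s2 = 0.2162 * 2.2636 = 0.4893 m.

0.4893


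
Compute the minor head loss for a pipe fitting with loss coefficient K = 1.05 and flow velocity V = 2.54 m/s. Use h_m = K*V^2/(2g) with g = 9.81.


Minor loss formula: h_m = K * V^2/(2g).
V^2 = 2.54^2 = 6.4516.
V^2/(2g) = 6.4516 / 19.62 = 0.3288 m.
h_m = 1.05 * 0.3288 = 0.3453 m.

0.3453


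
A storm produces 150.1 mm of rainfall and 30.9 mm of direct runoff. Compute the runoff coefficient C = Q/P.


The runoff coefficient C = runoff depth / rainfall depth.
C = 30.9 / 150.1
  = 0.2059.

0.2059


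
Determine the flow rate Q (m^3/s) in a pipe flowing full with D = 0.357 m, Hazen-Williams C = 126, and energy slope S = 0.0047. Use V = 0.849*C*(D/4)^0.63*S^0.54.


For a full circular pipe, R = D/4 = 0.357/4 = 0.0892 m.
V = 0.849 * 126 * 0.0892^0.63 * 0.0047^0.54
  = 0.849 * 126 * 0.218214 * 0.055326
  = 1.2915 m/s.
Pipe area A = pi*D^2/4 = pi*0.357^2/4 = 0.1001 m^2.
Q = A * V = 0.1001 * 1.2915 = 0.1293 m^3/s.

0.1293


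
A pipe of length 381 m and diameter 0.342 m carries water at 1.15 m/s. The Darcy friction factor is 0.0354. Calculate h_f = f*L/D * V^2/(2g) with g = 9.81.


Darcy-Weisbach equation: h_f = f * (L/D) * V^2/(2g).
f * L/D = 0.0354 * 381/0.342 = 39.4368.
V^2/(2g) = 1.15^2 / (2*9.81) = 1.3225 / 19.62 = 0.0674 m.
h_f = 39.4368 * 0.0674 = 2.658 m.

2.658


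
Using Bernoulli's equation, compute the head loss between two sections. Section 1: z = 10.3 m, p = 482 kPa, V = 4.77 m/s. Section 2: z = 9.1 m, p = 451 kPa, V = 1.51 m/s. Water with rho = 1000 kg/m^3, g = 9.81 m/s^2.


Total head at each section: H = z + p/(rho*g) + V^2/(2g).
H1 = 10.3 + 482*1000/(1000*9.81) + 4.77^2/(2*9.81)
   = 10.3 + 49.134 + 1.1597
   = 60.593 m.
H2 = 9.1 + 451*1000/(1000*9.81) + 1.51^2/(2*9.81)
   = 9.1 + 45.973 + 0.1162
   = 55.19 m.
h_L = H1 - H2 = 60.593 - 55.19 = 5.404 m.

5.404


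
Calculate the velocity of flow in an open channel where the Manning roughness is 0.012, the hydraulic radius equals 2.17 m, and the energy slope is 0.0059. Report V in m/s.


Manning's equation gives V = (1/n) * R^(2/3) * S^(1/2).
First, compute R^(2/3) = 2.17^(2/3) = 1.6761.
Next, S^(1/2) = 0.0059^(1/2) = 0.076811.
Then 1/n = 1/0.012 = 83.33.
V = 83.33 * 1.6761 * 0.076811 = 10.7288 m/s.

10.7288


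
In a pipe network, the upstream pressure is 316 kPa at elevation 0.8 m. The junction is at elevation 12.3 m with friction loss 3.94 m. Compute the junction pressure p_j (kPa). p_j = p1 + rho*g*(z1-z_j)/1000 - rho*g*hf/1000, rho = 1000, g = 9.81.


Junction pressure: p_j = p1 + rho*g*(z1 - z_j)/1000 - rho*g*hf/1000.
Elevation term = 1000*9.81*(0.8 - 12.3)/1000 = -112.815 kPa.
Friction term = 1000*9.81*3.94/1000 = 38.651 kPa.
p_j = 316 + -112.815 - 38.651 = 164.53 kPa.

164.53


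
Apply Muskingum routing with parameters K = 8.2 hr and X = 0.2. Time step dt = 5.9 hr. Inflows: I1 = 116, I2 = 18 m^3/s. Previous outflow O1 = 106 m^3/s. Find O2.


Muskingum coefficients:
denom = 2*K*(1-X) + dt = 2*8.2*(1-0.2) + 5.9 = 19.02.
C0 = (dt - 2*K*X)/denom = (5.9 - 2*8.2*0.2)/19.02 = 0.1377.
C1 = (dt + 2*K*X)/denom = (5.9 + 2*8.2*0.2)/19.02 = 0.4826.
C2 = (2*K*(1-X) - dt)/denom = 0.3796.
O2 = C0*I2 + C1*I1 + C2*O1
   = 0.1377*18 + 0.4826*116 + 0.3796*106
   = 98.7 m^3/s.

98.7


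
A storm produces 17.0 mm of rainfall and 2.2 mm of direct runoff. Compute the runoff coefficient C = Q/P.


The runoff coefficient C = runoff depth / rainfall depth.
C = 2.2 / 17.0
  = 0.1294.

0.1294


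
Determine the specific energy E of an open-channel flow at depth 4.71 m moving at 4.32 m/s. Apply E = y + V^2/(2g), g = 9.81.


Specific energy E = y + V^2/(2g).
Velocity head = V^2/(2g) = 4.32^2 / (2*9.81) = 18.6624 / 19.62 = 0.9512 m.
E = 4.71 + 0.9512 = 5.6612 m.

5.6612


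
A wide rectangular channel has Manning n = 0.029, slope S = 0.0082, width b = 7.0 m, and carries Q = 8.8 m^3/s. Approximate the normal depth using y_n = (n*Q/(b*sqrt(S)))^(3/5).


We use the wide-channel approximation y_n = (n*Q/(b*sqrt(S)))^(3/5).
sqrt(S) = sqrt(0.0082) = 0.090554.
Numerator: n*Q = 0.029 * 8.8 = 0.2552.
Denominator: b*sqrt(S) = 7.0 * 0.090554 = 0.633878.
arg = 0.4026.
y_n = 0.4026^(3/5) = 0.5793 m.

0.5793


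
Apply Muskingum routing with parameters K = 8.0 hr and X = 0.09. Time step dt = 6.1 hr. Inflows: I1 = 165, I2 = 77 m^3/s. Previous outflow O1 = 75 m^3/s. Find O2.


Muskingum coefficients:
denom = 2*K*(1-X) + dt = 2*8.0*(1-0.09) + 6.1 = 20.66.
C0 = (dt - 2*K*X)/denom = (6.1 - 2*8.0*0.09)/20.66 = 0.2256.
C1 = (dt + 2*K*X)/denom = (6.1 + 2*8.0*0.09)/20.66 = 0.365.
C2 = (2*K*(1-X) - dt)/denom = 0.4095.
O2 = C0*I2 + C1*I1 + C2*O1
   = 0.2256*77 + 0.365*165 + 0.4095*75
   = 108.3 m^3/s.

108.3


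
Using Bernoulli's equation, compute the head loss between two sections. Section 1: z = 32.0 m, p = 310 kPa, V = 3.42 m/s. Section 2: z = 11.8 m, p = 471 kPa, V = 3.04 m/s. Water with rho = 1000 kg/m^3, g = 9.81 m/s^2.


Total head at each section: H = z + p/(rho*g) + V^2/(2g).
H1 = 32.0 + 310*1000/(1000*9.81) + 3.42^2/(2*9.81)
   = 32.0 + 31.6 + 0.5961
   = 64.197 m.
H2 = 11.8 + 471*1000/(1000*9.81) + 3.04^2/(2*9.81)
   = 11.8 + 48.012 + 0.471
   = 60.283 m.
h_L = H1 - H2 = 64.197 - 60.283 = 3.913 m.

3.913


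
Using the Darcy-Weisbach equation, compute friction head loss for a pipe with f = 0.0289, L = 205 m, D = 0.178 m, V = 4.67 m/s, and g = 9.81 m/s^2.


Darcy-Weisbach equation: h_f = f * (L/D) * V^2/(2g).
f * L/D = 0.0289 * 205/0.178 = 33.2837.
V^2/(2g) = 4.67^2 / (2*9.81) = 21.8089 / 19.62 = 1.1116 m.
h_f = 33.2837 * 1.1116 = 36.997 m.

36.997


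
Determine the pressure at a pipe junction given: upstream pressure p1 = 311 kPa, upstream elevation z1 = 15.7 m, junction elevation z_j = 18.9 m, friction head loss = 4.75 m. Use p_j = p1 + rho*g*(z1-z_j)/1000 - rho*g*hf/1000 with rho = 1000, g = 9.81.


Junction pressure: p_j = p1 + rho*g*(z1 - z_j)/1000 - rho*g*hf/1000.
Elevation term = 1000*9.81*(15.7 - 18.9)/1000 = -31.392 kPa.
Friction term = 1000*9.81*4.75/1000 = 46.597 kPa.
p_j = 311 + -31.392 - 46.597 = 233.01 kPa.

233.01


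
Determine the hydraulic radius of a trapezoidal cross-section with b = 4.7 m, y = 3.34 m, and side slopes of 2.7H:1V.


For a trapezoidal section with side slope z:
A = (b + z*y)*y = (4.7 + 2.7*3.34)*3.34 = 45.818 m^2.
P = b + 2*y*sqrt(1 + z^2) = 4.7 + 2*3.34*sqrt(1 + 2.7^2) = 23.933 m.
R = A/P = 45.818 / 23.933 = 1.9144 m.

1.9144


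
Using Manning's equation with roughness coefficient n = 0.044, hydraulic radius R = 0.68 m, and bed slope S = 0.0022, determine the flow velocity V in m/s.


Manning's equation gives V = (1/n) * R^(2/3) * S^(1/2).
First, compute R^(2/3) = 0.68^(2/3) = 0.7733.
Next, S^(1/2) = 0.0022^(1/2) = 0.046904.
Then 1/n = 1/0.044 = 22.73.
V = 22.73 * 0.7733 * 0.046904 = 0.8243 m/s.

0.8243


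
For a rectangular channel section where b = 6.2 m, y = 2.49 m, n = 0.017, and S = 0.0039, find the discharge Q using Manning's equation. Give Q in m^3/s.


For a rectangular channel, the cross-sectional area A = b * y = 6.2 * 2.49 = 15.44 m^2.
The wetted perimeter P = b + 2y = 6.2 + 2*2.49 = 11.18 m.
Hydraulic radius R = A/P = 15.44/11.18 = 1.3809 m.
Velocity V = (1/n)*R^(2/3)*S^(1/2) = (1/0.017)*1.3809^(2/3)*0.0039^(1/2) = 4.5553 m/s.
Discharge Q = A * V = 15.44 * 4.5553 = 70.325 m^3/s.

70.325


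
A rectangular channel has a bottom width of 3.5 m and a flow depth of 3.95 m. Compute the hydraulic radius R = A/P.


For a rectangular section:
Flow area A = b * y = 3.5 * 3.95 = 13.83 m^2.
Wetted perimeter P = b + 2y = 3.5 + 2*3.95 = 11.4 m.
Hydraulic radius R = A/P = 13.83 / 11.4 = 1.2127 m.

1.2127


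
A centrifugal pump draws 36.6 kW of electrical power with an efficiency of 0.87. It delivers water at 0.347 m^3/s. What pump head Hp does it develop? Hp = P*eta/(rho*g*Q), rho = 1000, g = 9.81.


Pump head formula: Hp = P * eta / (rho * g * Q).
Numerator: P * eta = 36.6 * 1000 * 0.87 = 31842.0 W.
Denominator: rho * g * Q = 1000 * 9.81 * 0.347 = 3404.07.
Hp = 31842.0 / 3404.07 = 9.35 m.

9.35


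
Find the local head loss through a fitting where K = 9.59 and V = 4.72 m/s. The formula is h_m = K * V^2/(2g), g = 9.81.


Minor loss formula: h_m = K * V^2/(2g).
V^2 = 4.72^2 = 22.2784.
V^2/(2g) = 22.2784 / 19.62 = 1.1355 m.
h_m = 9.59 * 1.1355 = 10.8894 m.

10.8894


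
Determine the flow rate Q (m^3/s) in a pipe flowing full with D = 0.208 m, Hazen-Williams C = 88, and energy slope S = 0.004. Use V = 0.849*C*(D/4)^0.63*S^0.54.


For a full circular pipe, R = D/4 = 0.208/4 = 0.052 m.
V = 0.849 * 88 * 0.052^0.63 * 0.004^0.54
  = 0.849 * 88 * 0.155268 * 0.050712
  = 0.5883 m/s.
Pipe area A = pi*D^2/4 = pi*0.208^2/4 = 0.034 m^2.
Q = A * V = 0.034 * 0.5883 = 0.02 m^3/s.

0.02


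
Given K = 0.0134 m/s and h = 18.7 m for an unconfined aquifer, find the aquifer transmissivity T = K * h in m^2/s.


Transmissivity is defined as T = K * h.
T = 0.0134 * 18.7
  = 0.2506 m^2/s.

0.2506


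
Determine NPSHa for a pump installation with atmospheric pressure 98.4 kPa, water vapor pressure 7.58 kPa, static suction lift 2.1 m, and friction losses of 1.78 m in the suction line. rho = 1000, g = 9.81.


NPSHa = p_atm/(rho*g) - z_s - hf_s - p_vap/(rho*g).
p_atm/(rho*g) = 98.4*1000 / (1000*9.81) = 10.031 m.
p_vap/(rho*g) = 7.58*1000 / (1000*9.81) = 0.773 m.
NPSHa = 10.031 - 2.1 - 1.78 - 0.773
      = 5.38 m.

5.38


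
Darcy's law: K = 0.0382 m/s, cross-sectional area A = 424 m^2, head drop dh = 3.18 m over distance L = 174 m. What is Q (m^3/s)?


Darcy's law: Q = K * A * i, where i = dh/L.
Hydraulic gradient i = 3.18 / 174 = 0.018276.
Q = 0.0382 * 424 * 0.018276
  = 0.296 m^3/s.

0.296


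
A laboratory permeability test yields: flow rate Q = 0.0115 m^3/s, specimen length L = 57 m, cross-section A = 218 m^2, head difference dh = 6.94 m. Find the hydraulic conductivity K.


From K = Q*L / (A*dh):
Numerator: Q*L = 0.0115 * 57 = 0.6555.
Denominator: A*dh = 218 * 6.94 = 1512.92.
K = 0.6555 / 1512.92 = 0.000433 m/s.

0.000433


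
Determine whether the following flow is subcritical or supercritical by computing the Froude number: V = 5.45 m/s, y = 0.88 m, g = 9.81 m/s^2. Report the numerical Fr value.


The Froude number is defined as Fr = V / sqrt(g*y).
g*y = 9.81 * 0.88 = 8.6328.
sqrt(g*y) = sqrt(8.6328) = 2.9382.
Fr = 5.45 / 2.9382 = 1.8549.
Since Fr > 1, the flow is supercritical.

1.8549


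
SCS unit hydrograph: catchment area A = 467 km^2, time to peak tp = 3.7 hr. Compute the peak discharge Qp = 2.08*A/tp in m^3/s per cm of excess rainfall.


SCS formula: Qp = 2.08 * A / tp.
Qp = 2.08 * 467 / 3.7
   = 971.36 / 3.7
   = 262.53 m^3/s per cm.

262.53


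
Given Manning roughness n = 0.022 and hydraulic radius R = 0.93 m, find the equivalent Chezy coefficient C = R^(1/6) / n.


The Chezy coefficient relates to Manning's n through C = R^(1/6) / n.
R^(1/6) = 0.93^(1/6) = 0.987978.
C = 0.987978 / 0.022 = 44.91 m^(1/2)/s.

44.91


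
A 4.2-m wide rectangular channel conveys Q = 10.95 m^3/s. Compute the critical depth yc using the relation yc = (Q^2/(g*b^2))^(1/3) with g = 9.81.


Using yc = (Q^2 / (g * b^2))^(1/3):
Q^2 = 10.95^2 = 119.9.
g * b^2 = 9.81 * 4.2^2 = 9.81 * 17.64 = 173.05.
Q^2 / (g*b^2) = 119.9 / 173.05 = 0.6929.
yc = 0.6929^(1/3) = 0.8849 m.

0.8849


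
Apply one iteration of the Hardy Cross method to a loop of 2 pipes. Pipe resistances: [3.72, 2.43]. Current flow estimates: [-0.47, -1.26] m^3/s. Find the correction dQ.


Numerator terms (r*Q*|Q|): 3.72*-0.47*|-0.47| = -0.8217; 2.43*-1.26*|-1.26| = -3.8579.
Sum of numerator = -4.6796.
Denominator terms (r*|Q|): 3.72*|-0.47| = 1.7484; 2.43*|-1.26| = 3.0618.
2 * sum of denominator = 2 * 4.8102 = 9.6204.
dQ = --4.6796 / 9.6204 = 0.4864 m^3/s.

0.4864


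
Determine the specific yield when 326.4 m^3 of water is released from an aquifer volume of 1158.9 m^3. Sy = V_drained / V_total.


Specific yield Sy = Volume drained / Total volume.
Sy = 326.4 / 1158.9
   = 0.2816.

0.2816


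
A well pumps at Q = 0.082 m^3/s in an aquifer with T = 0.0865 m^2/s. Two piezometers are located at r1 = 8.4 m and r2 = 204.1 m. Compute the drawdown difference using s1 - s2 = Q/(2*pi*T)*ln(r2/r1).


Thiem equation: s1 - s2 = Q/(2*pi*T) * ln(r2/r1).
ln(r2/r1) = ln(204.1/8.4) = 3.1904.
Q/(2*pi*T) = 0.082 / (2*pi*0.0865) = 0.082 / 0.5435 = 0.1509.
s1 - s2 = 0.1509 * 3.1904 = 0.4813 m.

0.4813


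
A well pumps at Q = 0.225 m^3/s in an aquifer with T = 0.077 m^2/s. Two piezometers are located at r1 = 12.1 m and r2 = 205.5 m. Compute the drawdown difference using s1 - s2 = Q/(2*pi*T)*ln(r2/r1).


Thiem equation: s1 - s2 = Q/(2*pi*T) * ln(r2/r1).
ln(r2/r1) = ln(205.5/12.1) = 2.8322.
Q/(2*pi*T) = 0.225 / (2*pi*0.077) = 0.225 / 0.4838 = 0.4651.
s1 - s2 = 0.4651 * 2.8322 = 1.3172 m.

1.3172


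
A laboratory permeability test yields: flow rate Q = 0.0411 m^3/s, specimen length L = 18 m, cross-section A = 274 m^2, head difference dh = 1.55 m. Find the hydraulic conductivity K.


From K = Q*L / (A*dh):
Numerator: Q*L = 0.0411 * 18 = 0.7398.
Denominator: A*dh = 274 * 1.55 = 424.7.
K = 0.7398 / 424.7 = 0.001742 m/s.

0.001742


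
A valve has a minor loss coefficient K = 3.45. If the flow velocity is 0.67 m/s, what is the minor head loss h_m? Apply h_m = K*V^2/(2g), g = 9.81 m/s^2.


Minor loss formula: h_m = K * V^2/(2g).
V^2 = 0.67^2 = 0.4489.
V^2/(2g) = 0.4489 / 19.62 = 0.0229 m.
h_m = 3.45 * 0.0229 = 0.0789 m.

0.0789


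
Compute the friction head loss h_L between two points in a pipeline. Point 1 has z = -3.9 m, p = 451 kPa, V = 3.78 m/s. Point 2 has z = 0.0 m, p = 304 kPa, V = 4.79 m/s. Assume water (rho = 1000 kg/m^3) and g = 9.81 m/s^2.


Total head at each section: H = z + p/(rho*g) + V^2/(2g).
H1 = -3.9 + 451*1000/(1000*9.81) + 3.78^2/(2*9.81)
   = -3.9 + 45.973 + 0.7283
   = 42.802 m.
H2 = 0.0 + 304*1000/(1000*9.81) + 4.79^2/(2*9.81)
   = 0.0 + 30.989 + 1.1694
   = 32.158 m.
h_L = H1 - H2 = 42.802 - 32.158 = 10.644 m.

10.644


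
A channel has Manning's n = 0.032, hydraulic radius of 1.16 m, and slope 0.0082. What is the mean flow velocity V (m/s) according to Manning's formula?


Manning's equation gives V = (1/n) * R^(2/3) * S^(1/2).
First, compute R^(2/3) = 1.16^(2/3) = 1.104.
Next, S^(1/2) = 0.0082^(1/2) = 0.090554.
Then 1/n = 1/0.032 = 31.25.
V = 31.25 * 1.104 * 0.090554 = 3.1241 m/s.

3.1241


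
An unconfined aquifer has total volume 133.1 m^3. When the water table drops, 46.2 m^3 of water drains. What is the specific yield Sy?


Specific yield Sy = Volume drained / Total volume.
Sy = 46.2 / 133.1
   = 0.3471.

0.3471


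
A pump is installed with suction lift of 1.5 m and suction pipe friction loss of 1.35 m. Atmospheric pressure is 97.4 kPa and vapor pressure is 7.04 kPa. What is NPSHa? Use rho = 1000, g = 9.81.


NPSHa = p_atm/(rho*g) - z_s - hf_s - p_vap/(rho*g).
p_atm/(rho*g) = 97.4*1000 / (1000*9.81) = 9.929 m.
p_vap/(rho*g) = 7.04*1000 / (1000*9.81) = 0.718 m.
NPSHa = 9.929 - 1.5 - 1.35 - 0.718
      = 6.36 m.

6.36


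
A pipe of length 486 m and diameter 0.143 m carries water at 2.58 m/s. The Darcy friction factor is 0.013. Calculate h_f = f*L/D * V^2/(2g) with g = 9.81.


Darcy-Weisbach equation: h_f = f * (L/D) * V^2/(2g).
f * L/D = 0.013 * 486/0.143 = 44.1818.
V^2/(2g) = 2.58^2 / (2*9.81) = 6.6564 / 19.62 = 0.3393 m.
h_f = 44.1818 * 0.3393 = 14.989 m.

14.989


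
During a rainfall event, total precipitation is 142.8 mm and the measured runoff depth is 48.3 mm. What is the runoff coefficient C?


The runoff coefficient C = runoff depth / rainfall depth.
C = 48.3 / 142.8
  = 0.3382.

0.3382


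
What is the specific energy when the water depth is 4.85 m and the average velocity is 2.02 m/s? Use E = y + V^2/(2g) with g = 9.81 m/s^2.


Specific energy E = y + V^2/(2g).
Velocity head = V^2/(2g) = 2.02^2 / (2*9.81) = 4.0804 / 19.62 = 0.208 m.
E = 4.85 + 0.208 = 5.058 m.

5.058


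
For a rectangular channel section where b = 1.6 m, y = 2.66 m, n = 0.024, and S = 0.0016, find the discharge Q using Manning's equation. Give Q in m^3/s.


For a rectangular channel, the cross-sectional area A = b * y = 1.6 * 2.66 = 4.26 m^2.
The wetted perimeter P = b + 2y = 1.6 + 2*2.66 = 6.92 m.
Hydraulic radius R = A/P = 4.26/6.92 = 0.615 m.
Velocity V = (1/n)*R^(2/3)*S^(1/2) = (1/0.024)*0.615^(2/3)*0.0016^(1/2) = 1.2053 m/s.
Discharge Q = A * V = 4.26 * 1.2053 = 5.13 m^3/s.

5.13


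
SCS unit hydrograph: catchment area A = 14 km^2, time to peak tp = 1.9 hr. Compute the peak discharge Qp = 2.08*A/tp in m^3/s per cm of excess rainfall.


SCS formula: Qp = 2.08 * A / tp.
Qp = 2.08 * 14 / 1.9
   = 29.12 / 1.9
   = 15.33 m^3/s per cm.

15.33


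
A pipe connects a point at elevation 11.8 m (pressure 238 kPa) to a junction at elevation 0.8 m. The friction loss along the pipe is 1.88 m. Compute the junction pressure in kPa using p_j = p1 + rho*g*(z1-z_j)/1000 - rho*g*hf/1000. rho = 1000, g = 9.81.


Junction pressure: p_j = p1 + rho*g*(z1 - z_j)/1000 - rho*g*hf/1000.
Elevation term = 1000*9.81*(11.8 - 0.8)/1000 = 107.91 kPa.
Friction term = 1000*9.81*1.88/1000 = 18.443 kPa.
p_j = 238 + 107.91 - 18.443 = 327.47 kPa.

327.47


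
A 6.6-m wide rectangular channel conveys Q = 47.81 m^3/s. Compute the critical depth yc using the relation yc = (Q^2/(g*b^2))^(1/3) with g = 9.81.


Using yc = (Q^2 / (g * b^2))^(1/3):
Q^2 = 47.81^2 = 2285.8.
g * b^2 = 9.81 * 6.6^2 = 9.81 * 43.56 = 427.32.
Q^2 / (g*b^2) = 2285.8 / 427.32 = 5.3492.
yc = 5.3492^(1/3) = 1.7489 m.

1.7489


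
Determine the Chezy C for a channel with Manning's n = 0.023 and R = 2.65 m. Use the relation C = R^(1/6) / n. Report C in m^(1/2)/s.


The Chezy coefficient relates to Manning's n through C = R^(1/6) / n.
R^(1/6) = 2.65^(1/6) = 1.176362.
C = 1.176362 / 0.023 = 51.15 m^(1/2)/s.

51.15


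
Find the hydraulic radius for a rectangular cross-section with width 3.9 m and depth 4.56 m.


For a rectangular section:
Flow area A = b * y = 3.9 * 4.56 = 17.78 m^2.
Wetted perimeter P = b + 2y = 3.9 + 2*4.56 = 13.02 m.
Hydraulic radius R = A/P = 17.78 / 13.02 = 1.3659 m.

1.3659


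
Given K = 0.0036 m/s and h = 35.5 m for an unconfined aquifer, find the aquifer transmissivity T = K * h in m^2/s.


Transmissivity is defined as T = K * h.
T = 0.0036 * 35.5
  = 0.1278 m^2/s.

0.1278


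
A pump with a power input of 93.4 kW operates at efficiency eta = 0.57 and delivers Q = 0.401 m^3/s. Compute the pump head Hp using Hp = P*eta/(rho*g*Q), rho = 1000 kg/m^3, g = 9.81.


Pump head formula: Hp = P * eta / (rho * g * Q).
Numerator: P * eta = 93.4 * 1000 * 0.57 = 53238.0 W.
Denominator: rho * g * Q = 1000 * 9.81 * 0.401 = 3933.81.
Hp = 53238.0 / 3933.81 = 13.53 m.

13.53


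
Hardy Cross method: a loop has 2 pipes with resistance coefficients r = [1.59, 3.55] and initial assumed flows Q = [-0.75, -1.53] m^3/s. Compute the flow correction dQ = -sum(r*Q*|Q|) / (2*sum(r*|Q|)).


Numerator terms (r*Q*|Q|): 1.59*-0.75*|-0.75| = -0.8944; 3.55*-1.53*|-1.53| = -8.3102.
Sum of numerator = -9.2046.
Denominator terms (r*|Q|): 1.59*|-0.75| = 1.1925; 3.55*|-1.53| = 5.4315.
2 * sum of denominator = 2 * 6.624 = 13.248.
dQ = --9.2046 / 13.248 = 0.6948 m^3/s.

0.6948


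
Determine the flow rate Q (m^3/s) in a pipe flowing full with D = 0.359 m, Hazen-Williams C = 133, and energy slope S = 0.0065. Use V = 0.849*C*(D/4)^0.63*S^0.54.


For a full circular pipe, R = D/4 = 0.359/4 = 0.0897 m.
V = 0.849 * 133 * 0.0897^0.63 * 0.0065^0.54
  = 0.849 * 133 * 0.218984 * 0.065913
  = 1.6298 m/s.
Pipe area A = pi*D^2/4 = pi*0.359^2/4 = 0.1012 m^2.
Q = A * V = 0.1012 * 1.6298 = 0.165 m^3/s.

0.165


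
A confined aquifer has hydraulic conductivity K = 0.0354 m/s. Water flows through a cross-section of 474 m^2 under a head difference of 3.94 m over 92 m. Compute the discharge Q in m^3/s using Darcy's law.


Darcy's law: Q = K * A * i, where i = dh/L.
Hydraulic gradient i = 3.94 / 92 = 0.042826.
Q = 0.0354 * 474 * 0.042826
  = 0.7186 m^3/s.

0.7186


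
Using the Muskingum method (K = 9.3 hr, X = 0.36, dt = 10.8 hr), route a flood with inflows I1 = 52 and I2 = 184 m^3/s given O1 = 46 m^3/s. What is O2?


Muskingum coefficients:
denom = 2*K*(1-X) + dt = 2*9.3*(1-0.36) + 10.8 = 22.704.
C0 = (dt - 2*K*X)/denom = (10.8 - 2*9.3*0.36)/22.704 = 0.1808.
C1 = (dt + 2*K*X)/denom = (10.8 + 2*9.3*0.36)/22.704 = 0.7706.
C2 = (2*K*(1-X) - dt)/denom = 0.0486.
O2 = C0*I2 + C1*I1 + C2*O1
   = 0.1808*184 + 0.7706*52 + 0.0486*46
   = 75.57 m^3/s.

75.57


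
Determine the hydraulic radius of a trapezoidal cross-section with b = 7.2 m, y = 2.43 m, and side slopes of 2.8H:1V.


For a trapezoidal section with side slope z:
A = (b + z*y)*y = (7.2 + 2.8*2.43)*2.43 = 34.03 m^2.
P = b + 2*y*sqrt(1 + z^2) = 7.2 + 2*2.43*sqrt(1 + 2.8^2) = 21.65 m.
R = A/P = 34.03 / 21.65 = 1.5718 m.

1.5718


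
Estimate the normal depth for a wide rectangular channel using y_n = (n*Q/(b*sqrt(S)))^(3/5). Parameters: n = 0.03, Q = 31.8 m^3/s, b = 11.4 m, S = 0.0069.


We use the wide-channel approximation y_n = (n*Q/(b*sqrt(S)))^(3/5).
sqrt(S) = sqrt(0.0069) = 0.083066.
Numerator: n*Q = 0.03 * 31.8 = 0.954.
Denominator: b*sqrt(S) = 11.4 * 0.083066 = 0.946952.
arg = 1.0074.
y_n = 1.0074^(3/5) = 1.0045 m.

1.0045


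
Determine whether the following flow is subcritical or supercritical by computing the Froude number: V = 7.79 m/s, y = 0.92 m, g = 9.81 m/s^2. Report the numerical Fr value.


The Froude number is defined as Fr = V / sqrt(g*y).
g*y = 9.81 * 0.92 = 9.0252.
sqrt(g*y) = sqrt(9.0252) = 3.0042.
Fr = 7.79 / 3.0042 = 2.593.
Since Fr > 1, the flow is supercritical.

2.593


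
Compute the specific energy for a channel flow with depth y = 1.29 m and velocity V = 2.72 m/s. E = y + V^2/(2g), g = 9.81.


Specific energy E = y + V^2/(2g).
Velocity head = V^2/(2g) = 2.72^2 / (2*9.81) = 7.3984 / 19.62 = 0.3771 m.
E = 1.29 + 0.3771 = 1.6671 m.

1.6671


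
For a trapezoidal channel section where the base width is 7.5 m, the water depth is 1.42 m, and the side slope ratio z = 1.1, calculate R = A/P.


For a trapezoidal section with side slope z:
A = (b + z*y)*y = (7.5 + 1.1*1.42)*1.42 = 12.868 m^2.
P = b + 2*y*sqrt(1 + z^2) = 7.5 + 2*1.42*sqrt(1 + 1.1^2) = 11.722 m.
R = A/P = 12.868 / 11.722 = 1.0978 m.

1.0978


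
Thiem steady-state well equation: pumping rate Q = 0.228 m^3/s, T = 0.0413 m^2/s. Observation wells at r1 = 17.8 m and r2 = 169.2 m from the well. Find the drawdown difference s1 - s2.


Thiem equation: s1 - s2 = Q/(2*pi*T) * ln(r2/r1).
ln(r2/r1) = ln(169.2/17.8) = 2.2519.
Q/(2*pi*T) = 0.228 / (2*pi*0.0413) = 0.228 / 0.2595 = 0.8786.
s1 - s2 = 0.8786 * 2.2519 = 1.9786 m.

1.9786


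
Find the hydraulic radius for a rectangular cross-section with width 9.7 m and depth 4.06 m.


For a rectangular section:
Flow area A = b * y = 9.7 * 4.06 = 39.38 m^2.
Wetted perimeter P = b + 2y = 9.7 + 2*4.06 = 17.82 m.
Hydraulic radius R = A/P = 39.38 / 17.82 = 2.21 m.

2.21


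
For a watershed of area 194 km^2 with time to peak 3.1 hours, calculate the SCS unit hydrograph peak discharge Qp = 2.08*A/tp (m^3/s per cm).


SCS formula: Qp = 2.08 * A / tp.
Qp = 2.08 * 194 / 3.1
   = 403.52 / 3.1
   = 130.17 m^3/s per cm.

130.17


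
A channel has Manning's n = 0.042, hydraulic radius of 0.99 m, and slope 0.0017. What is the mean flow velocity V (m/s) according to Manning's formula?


Manning's equation gives V = (1/n) * R^(2/3) * S^(1/2).
First, compute R^(2/3) = 0.99^(2/3) = 0.9933.
Next, S^(1/2) = 0.0017^(1/2) = 0.041231.
Then 1/n = 1/0.042 = 23.81.
V = 23.81 * 0.9933 * 0.041231 = 0.9751 m/s.

0.9751


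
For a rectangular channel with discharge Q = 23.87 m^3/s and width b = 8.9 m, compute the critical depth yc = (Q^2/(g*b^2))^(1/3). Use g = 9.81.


Using yc = (Q^2 / (g * b^2))^(1/3):
Q^2 = 23.87^2 = 569.78.
g * b^2 = 9.81 * 8.9^2 = 9.81 * 79.21 = 777.05.
Q^2 / (g*b^2) = 569.78 / 777.05 = 0.7333.
yc = 0.7333^(1/3) = 0.9017 m.

0.9017


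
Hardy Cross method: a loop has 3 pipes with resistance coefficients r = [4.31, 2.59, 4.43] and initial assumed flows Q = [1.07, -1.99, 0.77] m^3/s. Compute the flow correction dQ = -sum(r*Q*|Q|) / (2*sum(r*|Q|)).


Numerator terms (r*Q*|Q|): 4.31*1.07*|1.07| = 4.9345; 2.59*-1.99*|-1.99| = -10.2567; 4.43*0.77*|0.77| = 2.6265.
Sum of numerator = -2.6956.
Denominator terms (r*|Q|): 4.31*|1.07| = 4.6117; 2.59*|-1.99| = 5.1541; 4.43*|0.77| = 3.4111.
2 * sum of denominator = 2 * 13.1769 = 26.3538.
dQ = --2.6956 / 26.3538 = 0.1023 m^3/s.

0.1023


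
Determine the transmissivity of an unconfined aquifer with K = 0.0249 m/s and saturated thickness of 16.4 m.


Transmissivity is defined as T = K * h.
T = 0.0249 * 16.4
  = 0.4084 m^2/s.

0.4084


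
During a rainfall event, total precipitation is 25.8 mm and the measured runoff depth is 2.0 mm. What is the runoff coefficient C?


The runoff coefficient C = runoff depth / rainfall depth.
C = 2.0 / 25.8
  = 0.0775.

0.0775


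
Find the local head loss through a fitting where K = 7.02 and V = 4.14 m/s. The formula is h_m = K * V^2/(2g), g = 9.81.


Minor loss formula: h_m = K * V^2/(2g).
V^2 = 4.14^2 = 17.1396.
V^2/(2g) = 17.1396 / 19.62 = 0.8736 m.
h_m = 7.02 * 0.8736 = 6.1325 m.

6.1325


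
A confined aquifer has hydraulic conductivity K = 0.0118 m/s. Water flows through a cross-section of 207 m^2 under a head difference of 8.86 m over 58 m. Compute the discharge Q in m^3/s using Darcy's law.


Darcy's law: Q = K * A * i, where i = dh/L.
Hydraulic gradient i = 8.86 / 58 = 0.152759.
Q = 0.0118 * 207 * 0.152759
  = 0.3731 m^3/s.

0.3731


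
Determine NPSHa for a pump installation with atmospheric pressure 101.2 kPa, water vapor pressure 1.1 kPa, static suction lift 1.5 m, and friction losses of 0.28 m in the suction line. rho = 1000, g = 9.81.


NPSHa = p_atm/(rho*g) - z_s - hf_s - p_vap/(rho*g).
p_atm/(rho*g) = 101.2*1000 / (1000*9.81) = 10.316 m.
p_vap/(rho*g) = 1.1*1000 / (1000*9.81) = 0.112 m.
NPSHa = 10.316 - 1.5 - 0.28 - 0.112
      = 8.42 m.

8.42


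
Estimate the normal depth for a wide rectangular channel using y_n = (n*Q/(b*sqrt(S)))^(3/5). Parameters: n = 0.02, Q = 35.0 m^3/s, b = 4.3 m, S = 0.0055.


We use the wide-channel approximation y_n = (n*Q/(b*sqrt(S)))^(3/5).
sqrt(S) = sqrt(0.0055) = 0.074162.
Numerator: n*Q = 0.02 * 35.0 = 0.7.
Denominator: b*sqrt(S) = 4.3 * 0.074162 = 0.318897.
arg = 2.1951.
y_n = 2.1951^(3/5) = 1.6028 m.

1.6028


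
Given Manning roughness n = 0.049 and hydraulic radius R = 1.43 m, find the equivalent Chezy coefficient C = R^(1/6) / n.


The Chezy coefficient relates to Manning's n through C = R^(1/6) / n.
R^(1/6) = 1.43^(1/6) = 1.061425.
C = 1.061425 / 0.049 = 21.66 m^(1/2)/s.

21.66
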